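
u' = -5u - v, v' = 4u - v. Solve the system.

Coefficient matrix A = [[-5, -1], [4, -1]].
Characteristic polynomial det(A - λI) = λ^2 + 6λ + 9 = 0.
Single eigenvalue λ = -3 with algebraic multiplicity 2.
Eigenvector v = (1,-2); generalized eigenvector w with (A-λI)w=v is (0,-1).
General solution: e^(-3t)[C_1·v + C_2·(t·v + w)].

u(t) = C_1e^(-3t) + C_2te^(-3t), v(t) = -2C_1e^(-3t) - 2C_2te^(-3t) - C_2e^(-3t)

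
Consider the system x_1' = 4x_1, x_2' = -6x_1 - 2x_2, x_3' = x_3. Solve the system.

Coefficient matrix A = [[4, 0, 0], [-6, -2, 0], [0, 0, 1]].
det(A - λI) = 0 gives eigenvalues λ = 4, 1, -2.
For λ=4: eigenvector (1,-1,0).
For λ=1: eigenvector (0,0,1).
For λ=-2: eigenvector (0,1,0).
General solution: K_1e^(4t)(1,-1,0) + K_2e^(t)(0,0,1) + K_3e^(-2t)(0,1,0).

x_1(t) = K_1e^(4t), x_2(t) = -K_1e^(4t) + K_3e^(-2t), x_3(t) = K_2e^(t)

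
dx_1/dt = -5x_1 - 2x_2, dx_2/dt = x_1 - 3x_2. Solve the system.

Coefficient matrix A = [[-5, -2], [1, -3]].
Characteristic polynomial det(A - λI) = λ^2 + 8λ + 17 = 0.
Eigenvalues λ = -4 ± i (complex conjugate pair).
For λ=-4+i: an eigenvector is (1,-1) - i(1,0) = (1 - i, -1).
A real fundamental pair from Re and Im of e^((-4+i)t)v: X_1 = e^(-4t)(cos(t)·(1,-1) + sin(t)·(1,0)), X_2 = e^(-4t)(sin(t)·(1,-1) - cos(t)·(1,0)).
General solution: c_1X_1 + c_2X_2.

x_1(t) = c_1e^(-4t)sin(t) + c_1e^(-4t)cos(t) + c_2e^(-4t)sin(t) - c_2e^(-4t)cos(t), x_2(t) = -c_1e^(-4t)cos(t) - c_2e^(-4t)sin(t)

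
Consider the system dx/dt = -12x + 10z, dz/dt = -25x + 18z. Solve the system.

Coefficient matrix A = [[-12, 10], [-25, 18]].
Characteristic polynomial det(A - λI) = λ^2 - 6λ + 34 = 0.
Eigenvalues λ = 3 ± 5i (complex conjugate pair).
For λ=3+5i: an eigenvector is (-1,-1) - i(1,2) = (-1 - i, -1 - 2i).
A real fundamental pair from Re and Im of e^((3+5i)t)v: X_1 = e^(3t)(cos(5t)·(-1,-1) + sin(5t)·(1,2)), X_2 = e^(3t)(sin(5t)·(-1,-1) - cos(5t)·(1,2)).
General solution: c_1X_1 + c_2X_2.

x(t) = c_1e^(3t)sin(5t) - c_1e^(3t)cos(5t) - c_2e^(3t)sin(5t) - c_2e^(3t)cos(5t), z(t) = 2c_1e^(3t)sin(5t) - c_1e^(3t)cos(5t) - c_2e^(3t)sin(5t) - 2c_2e^(3t)cos(5t)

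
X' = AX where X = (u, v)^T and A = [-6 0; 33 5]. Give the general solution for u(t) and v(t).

Coefficient matrix A = [[-6, 0], [33, 5]].
Characteristic polynomial det(A - λI) = λ^2 + λ - 30 = 0.
Eigenvalues λ = 5, -6.
For λ=5: (A-λI) row 1 is [-11, 0], so an eigenvector is (0, -1).
For λ=-6: (A-λI) row 2 is [33, 11], so an eigenvector is (-1, 3).
General solution: c_1e^(5t)(0,-1) + c_2e^(-6t)(-1,3).

u(t) = -c_2e^(-6t), v(t) = -c_1e^(5t) + 3c_2e^(-6t)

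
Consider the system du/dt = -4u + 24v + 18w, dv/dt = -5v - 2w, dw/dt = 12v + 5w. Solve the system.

Coefficient matrix A = [[-4, 24, 18], [0, -5, -2], [0, 12, 5]].
det(A - λI) = 0 gives eigenvalues λ = -4, -1, 1.
For λ=-4: eigenvector (1,0,0).
For λ=-1: eigenvector (4,-1,2).
For λ=1: eigenvector (-6,1,-3).
General solution: K_1e^(-4t)(1,0,0) + K_2e^(-t)(4,-1,2) + K_3e^(t)(-6,1,-3).

u(t) = K_1e^(-4t) + 4K_2e^(-t) - 6K_3e^(t), v(t) = -K_2e^(-t) + K_3e^(t), w(t) = 2K_2e^(-t) - 3K_3e^(t)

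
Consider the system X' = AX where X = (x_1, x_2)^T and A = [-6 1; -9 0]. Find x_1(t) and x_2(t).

x_1(t) = c_1e^(-3t) + c_2te^(-3t), x_2(t) = 3c_1e^(-3t) + 3c_2te^(-3t) + c_2e^(-3t)

Coefficient matrix A = [[-6, 1], [-9, 0]].
Characteristic polynomial det(A - λI) = λ^2 + 6λ + 9 = 0.
Single eigenvalue λ = -3 with algebraic multiplicity 2.
Eigenvector v = (1,3); generalized eigenvector w with (A-λI)w=v is (0,1).
General solution: e^(-3t)[c_1·v + c_2·(t·v + w)].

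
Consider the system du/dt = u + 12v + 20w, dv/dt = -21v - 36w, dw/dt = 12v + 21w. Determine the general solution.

u(t) = C_1e^(t) + C_2e^(-3t) + 2C_3e^(3t), v(t) = -2C_2e^(-3t) - 3C_3e^(3t), w(t) = C_2e^(-3t) + 2C_3e^(3t)

Coefficient matrix A = [[1, 12, 20], [0, -21, -36], [0, 12, 21]].
det(A - λI) = 0 gives eigenvalues λ = 1, -3, 3.
For λ=1: eigenvector (1,0,0).
For λ=-3: eigenvector (1,-2,1).
For λ=3: eigenvector (2,-3,2).
General solution: C_1e^(t)(1,0,0) + C_2e^(-3t)(1,-2,1) + C_3e^(3t)(2,-3,2).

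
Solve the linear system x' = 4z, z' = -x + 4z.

x(t) = -2C_1e^(2t) - 2C_2te^(2t) + C_2e^(2t), z(t) = -C_1e^(2t) - C_2te^(2t)

Coefficient matrix A = [[0, 4], [-1, 4]].
Characteristic polynomial det(A - λI) = λ^2 - 4λ + 4 = 0.
Single eigenvalue λ = 2 with algebraic multiplicity 2.
Eigenvector v = (-2,-1); generalized eigenvector w with (A-λI)w=v is (1,0).
General solution: e^(2t)[C_1·v + C_2·(t·v + w)].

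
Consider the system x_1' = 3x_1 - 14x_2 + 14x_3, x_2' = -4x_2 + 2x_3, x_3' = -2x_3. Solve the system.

x_1(t) = 2c_1e^(-4t) + c_2e^(3t), x_2(t) = c_1e^(-4t) + c_3e^(-2t), x_3(t) = c_3e^(-2t)

Coefficient matrix A = [[3, -14, 14], [0, -4, 2], [0, 0, -2]].
det(A - λI) = 0 gives eigenvalues λ = -4, 3, -2.
For λ=-4: eigenvector (2,1,0).
For λ=3: eigenvector (1,0,0).
For λ=-2: eigenvector (0,1,1).
General solution: c_1e^(-4t)(2,1,0) + c_2e^(3t)(1,0,0) + c_3e^(-2t)(0,1,1).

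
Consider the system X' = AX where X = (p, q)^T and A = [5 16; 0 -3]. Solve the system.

Coefficient matrix A = [[5, 16], [0, -3]].
Characteristic polynomial det(A - λI) = λ^2 - 2λ - 15 = 0.
Eigenvalues λ = 5, -3.
For λ=5: (A-λI) row 1 is [0, 16], so an eigenvector is (-1, 0).
For λ=-3: (A-λI) row 1 is [8, 16], so an eigenvector is (-2, 1).
General solution: C_1e^(5t)(-1,0) + C_2e^(-3t)(-2,1).

p(t) = -C_1e^(5t) - 2C_2e^(-3t), q(t) = C_2e^(-3t)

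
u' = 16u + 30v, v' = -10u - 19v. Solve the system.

Coefficient matrix A = [[16, 30], [-10, -19]].
Characteristic polynomial det(A - λI) = λ^2 + 3λ - 4 = 0.
Eigenvalues λ = -4, 1.
For λ=-4: (A-λI) row 1 is [20, 30], so an eigenvector is (3, -2).
For λ=1: (A-λI) row 1 is [15, 30], so an eigenvector is (-2, 1).
General solution: c_1e^(-4t)(3,-2) + c_2e^(t)(-2,1).

u(t) = 3c_1e^(-4t) - 2c_2e^(t), v(t) = -2c_1e^(-4t) + c_2e^(t)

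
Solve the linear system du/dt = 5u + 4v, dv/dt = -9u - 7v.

u(t) = 2c_1e^(-t) + 2c_2te^(-t) - c_2e^(-t), v(t) = -3c_1e^(-t) - 3c_2te^(-t) + 2c_2e^(-t)

Coefficient matrix A = [[5, 4], [-9, -7]].
Characteristic polynomial det(A - λI) = λ^2 + 2λ + 1 = 0.
Single eigenvalue λ = -1 with algebraic multiplicity 2.
Eigenvector v = (2,-3); generalized eigenvector w with (A-λI)w=v is (-1,2).
General solution: e^(-t)[c_1·v + c_2·(t·v + w)].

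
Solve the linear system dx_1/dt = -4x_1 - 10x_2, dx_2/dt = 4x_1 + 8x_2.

x_1(t) = 2K_1e^(2t)sin(2t) + K_1e^(2t)cos(2t) + K_2e^(2t)sin(2t) - 2K_2e^(2t)cos(2t), x_2(t) = -K_1e^(2t)sin(2t) - K_1e^(2t)cos(2t) - K_2e^(2t)sin(2t) + K_2e^(2t)cos(2t)

Coefficient matrix A = [[-4, -10], [4, 8]].
Characteristic polynomial det(A - λI) = λ^2 - 4λ + 8 = 0.
Eigenvalues λ = 2 ± 2i (complex conjugate pair).
For λ=2+2i: an eigenvector is (1,-1) - i(2,-1) = (1 - 2i, -1 + i).
A real fundamental pair from Re and Im of e^((2+2i)t)v: X_1 = e^(2t)(cos(2t)·(1,-1) + sin(2t)·(2,-1)), X_2 = e^(2t)(sin(2t)·(1,-1) - cos(2t)·(2,-1)).
General solution: K_1X_1 + K_2X_2.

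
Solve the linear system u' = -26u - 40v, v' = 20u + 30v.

u(t) = -C_1e^(2t)sin(4t) + 3C_1e^(2t)cos(4t) + 3C_2e^(2t)sin(4t) + C_2e^(2t)cos(4t), v(t) = C_1e^(2t)sin(4t) - 2C_1e^(2t)cos(4t) - 2C_2e^(2t)sin(4t) - C_2e^(2t)cos(4t)

Coefficient matrix A = [[-26, -40], [20, 30]].
Characteristic polynomial det(A - λI) = λ^2 - 4λ + 20 = 0.
Eigenvalues λ = 2 ± 4i (complex conjugate pair).
For λ=2+4i: an eigenvector is (3,-2) - i(-1,1) = (3 + i, -2 - i).
A real fundamental pair from Re and Im of e^((2+4i)t)v: X_1 = e^(2t)(cos(4t)·(3,-2) + sin(4t)·(-1,1)), X_2 = e^(2t)(sin(4t)·(3,-2) - cos(4t)·(-1,1)).
General solution: C_1X_1 + C_2X_2.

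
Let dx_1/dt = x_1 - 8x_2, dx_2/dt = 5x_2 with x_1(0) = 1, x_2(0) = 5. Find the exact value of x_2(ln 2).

160

A = [[1,-8],[0,5]]; eigenvalues λ = 1, 5.
Eigenvectors: (-1,0) for λ=1, (2,-1) for λ=5.
From the initial condition, c_1 = -11, c_2 = -5.
x_2(ln 2) = (-11)(2^1)(0) + (-5)(2^5)(-1) = 160.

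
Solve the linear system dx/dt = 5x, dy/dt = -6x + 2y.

Coefficient matrix A = [[5, 0], [-6, 2]].
Characteristic polynomial det(A - λI) = λ^2 - 7λ + 10 = 0.
Eigenvalues λ = 5, 2.
For λ=5: (A-λI) row 2 is [-6, -3], so an eigenvector is (-1, 2).
For λ=2: (A-λI) row 1 is [3, 0], so an eigenvector is (0, -1).
General solution: c_1e^(5t)(-1,2) + c_2e^(2t)(0,-1).

x(t) = -c_1e^(5t), y(t) = 2c_1e^(5t) - c_2e^(2t)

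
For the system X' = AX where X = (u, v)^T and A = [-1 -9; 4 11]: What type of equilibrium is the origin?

A = [[-1,-9],[4,11]]; det(A-λI) = λ^2 - 10λ + 25.
repeated λ = 5 with a single eigenvector.

unstable improper node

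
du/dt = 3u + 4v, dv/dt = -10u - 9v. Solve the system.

Coefficient matrix A = [[3, 4], [-10, -9]].
Characteristic polynomial det(A - λI) = λ^2 + 6λ + 13 = 0.
Eigenvalues λ = -3 ± 2i (complex conjugate pair).
For λ=-3+2i: an eigenvector is (1,-1) - i(1,-2) = (1 - i, -1 + 2i).
A real fundamental pair from Re and Im of e^((-3+2i)t)v: X_1 = e^(-3t)(cos(2t)·(1,-1) + sin(2t)·(1,-2)), X_2 = e^(-3t)(sin(2t)·(1,-1) - cos(2t)·(1,-2)).
General solution: C_1X_1 + C_2X_2.

u(t) = C_1e^(-3t)sin(2t) + C_1e^(-3t)cos(2t) + C_2e^(-3t)sin(2t) - C_2e^(-3t)cos(2t), v(t) = -2C_1e^(-3t)sin(2t) - C_1e^(-3t)cos(2t) - C_2e^(-3t)sin(2t) + 2C_2e^(-3t)cos(2t)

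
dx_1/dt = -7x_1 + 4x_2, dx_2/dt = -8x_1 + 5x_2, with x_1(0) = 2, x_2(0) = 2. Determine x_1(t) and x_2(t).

Coefficient matrix A = [[-7, 4], [-8, 5]].
Characteristic polynomial det(A - λI) = λ^2 + 2λ - 3 = 0.
Eigenvalues λ = 1, -3.
For λ=1: (A-λI) row 1 is [-8, 4], so an eigenvector is (-1, -2).
For λ=-3: (A-λI) row 1 is [-4, 4], so an eigenvector is (1, 1).
General solution: c_1e^(t)(-1,-2) + c_2e^(-3t)(1,1).
Applying x_1(0)=2, x_2(0)=2 gives c_1=0, c_2=2.

x_1(t) = 2e^(-3t), x_2(t) = 2e^(-3t)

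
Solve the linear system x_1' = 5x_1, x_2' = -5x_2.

Coefficient matrix A = [[5, 0], [0, -5]].
Characteristic polynomial det(A - λI) = λ^2 - 25 = 0.
Eigenvalues λ = -5, 5.
For λ=-5: (A-λI) row 1 is [10, 0], so an eigenvector is (0, 1).
For λ=5: (A-λI) row 2 is [0, -10], so an eigenvector is (-1, 0).
General solution: K_1e^(-5t)(0,1) + K_2e^(5t)(-1,0).

x_1(t) = -K_2e^(5t), x_2(t) = K_1e^(-5t)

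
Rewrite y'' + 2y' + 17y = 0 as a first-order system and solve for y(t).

Let x_1 = y, x_2 = y'. Then x_1' = x_2 and x_2' = -17x_1 - 2x_2.
A = [[0,1],[-17,-2]]; det(A-λI) = λ^2 + 2λ + 17.
Eigenvalues λ = -1 ± 4i.

y(t) = c_1e^(-t)cos(4t) + c_2e^(-t)sin(4t)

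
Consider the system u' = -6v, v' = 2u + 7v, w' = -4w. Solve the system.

u(t) = -3K_1e^(4t) - 2K_2e^(3t), v(t) = 2K_1e^(4t) + K_2e^(3t), w(t) = K_3e^(-4t)

Coefficient matrix A = [[0, -6, 0], [2, 7, 0], [0, 0, -4]].
det(A - λI) = 0 gives eigenvalues λ = 4, 3, -4.
For λ=4: eigenvector (-3,2,0).
For λ=3: eigenvector (-2,1,0).
For λ=-4: eigenvector (0,0,1).
General solution: K_1e^(4t)(-3,2,0) + K_2e^(3t)(-2,1,0) + K_3e^(-4t)(0,0,1).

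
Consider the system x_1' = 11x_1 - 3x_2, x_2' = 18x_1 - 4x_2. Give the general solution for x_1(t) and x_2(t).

Coefficient matrix A = [[11, -3], [18, -4]].
Characteristic polynomial det(A - λI) = λ^2 - 7λ + 10 = 0.
Eigenvalues λ = 2, 5.
For λ=2: (A-λI) row 1 is [9, -3], so an eigenvector is (-1, -3).
For λ=5: (A-λI) row 1 is [6, -3], so an eigenvector is (-1, -2).
General solution: c_1e^(2t)(-1,-3) + c_2e^(5t)(-1,-2).

x_1(t) = -c_1e^(2t) - c_2e^(5t), x_2(t) = -3c_1e^(2t) - 2c_2e^(5t)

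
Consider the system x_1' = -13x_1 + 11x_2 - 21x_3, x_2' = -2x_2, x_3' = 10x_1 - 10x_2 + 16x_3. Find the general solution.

Coefficient matrix A = [[-13, 11, -21], [0, -2, 0], [10, -10, 16]].
det(A - λI) = 0 gives eigenvalues λ = 1, 2, -2.
For λ=1: eigenvector (3,0,-2).
For λ=2: eigenvector (-7,0,5).
For λ=-2: eigenvector (1,1,0).
General solution: K_1e^(t)(3,0,-2) + K_2e^(2t)(-7,0,5) + K_3e^(-2t)(1,1,0).

x_1(t) = 3K_1e^(t) - 7K_2e^(2t) + K_3e^(-2t), x_2(t) = K_3e^(-2t), x_3(t) = -2K_1e^(t) + 5K_2e^(2t)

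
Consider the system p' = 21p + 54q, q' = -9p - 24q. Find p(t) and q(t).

p(t) = -2C_1e^(-6t) + 3C_2e^(3t), q(t) = C_1e^(-6t) - C_2e^(3t)

Coefficient matrix A = [[21, 54], [-9, -24]].
Characteristic polynomial det(A - λI) = λ^2 + 3λ - 18 = 0.
Eigenvalues λ = -6, 3.
For λ=-6: (A-λI) row 1 is [27, 54], so an eigenvector is (-2, 1).
For λ=3: (A-λI) row 1 is [18, 54], so an eigenvector is (3, -1).
General solution: C_1e^(-6t)(-2,1) + C_2e^(3t)(3,-1).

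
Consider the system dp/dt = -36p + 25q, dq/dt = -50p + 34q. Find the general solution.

Coefficient matrix A = [[-36, 25], [-50, 34]].
Characteristic polynomial det(A - λI) = λ^2 + 2λ + 26 = 0.
Eigenvalues λ = -1 ± 5i (complex conjugate pair).
For λ=-1+5i: an eigenvector is (2,3) - i(1,1) = (2 - i, 3 - i).
A real fundamental pair from Re and Im of e^((-1+5i)t)v: X_1 = e^(-t)(cos(5t)·(2,3) + sin(5t)·(1,1)), X_2 = e^(-t)(sin(5t)·(2,3) - cos(5t)·(1,1)).
General solution: K_1X_1 + K_2X_2.

p(t) = K_1e^(-t)sin(5t) + 2K_1e^(-t)cos(5t) + 2K_2e^(-t)sin(5t) - K_2e^(-t)cos(5t), q(t) = K_1e^(-t)sin(5t) + 3K_1e^(-t)cos(5t) + 3K_2e^(-t)sin(5t) - K_2e^(-t)cos(5t)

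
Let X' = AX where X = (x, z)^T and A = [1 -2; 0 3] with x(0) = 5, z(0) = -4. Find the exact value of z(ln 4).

-256

A = [[1,-2],[0,3]]; eigenvalues λ = 3, 1.
Eigenvectors: (-1,1) for λ=3, (-1,0) for λ=1.
From the initial condition, c_1 = -4, c_2 = -1.
z(ln 4) = (-4)(4^3)(1) + (-1)(4^1)(0) = -256.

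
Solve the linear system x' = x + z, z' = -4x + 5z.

Coefficient matrix A = [[1, 1], [-4, 5]].
Characteristic polynomial det(A - λI) = λ^2 - 6λ + 9 = 0.
Single eigenvalue λ = 3 with algebraic multiplicity 2.
Eigenvector v = (1,2); generalized eigenvector w with (A-λI)w=v is (0,1).
General solution: e^(3t)[K_1·v + K_2·(t·v + w)].

x(t) = K_1e^(3t) + K_2te^(3t), z(t) = 2K_1e^(3t) + 2K_2te^(3t) + K_2e^(3t)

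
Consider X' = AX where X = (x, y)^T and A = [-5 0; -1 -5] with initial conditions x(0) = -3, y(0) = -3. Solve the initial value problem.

Coefficient matrix A = [[-5, 0], [-1, -5]].
Characteristic polynomial det(A - λI) = λ^2 + 10λ + 25 = 0.
Single eigenvalue λ = -5 with algebraic multiplicity 2.
Eigenvector v = (0,-1); generalized eigenvector w with (A-λI)w=v is (1,2).
General solution: e^(-5t)[K_1·v + K_2·(t·v + w)].
Applying x(0)=-3, y(0)=-3 gives K_1=-3, K_2=-3.

x(t) = -3e^(-5t), y(t) = 3te^(-5t) - 3e^(-5t)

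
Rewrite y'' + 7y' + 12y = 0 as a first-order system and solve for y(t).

y(t) = C_1e^(-3t) + C_2e^(-4t)

Let x_1 = y, x_2 = y'. Then x_1' = x_2 and x_2' = -12x_1 - 7x_2.
A = [[0,1],[-12,-7]]; det(A-λI) = λ^2 + 7λ + 12.
Eigenvalues λ = -3, -4 with eigenvectors (1,-3), (1,-4).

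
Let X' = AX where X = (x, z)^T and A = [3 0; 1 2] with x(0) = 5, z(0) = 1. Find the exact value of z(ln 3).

99

A = [[3,0],[1,2]]; eigenvalues λ = 2, 3.
Eigenvectors: (0,1) for λ=2, (-1,-1) for λ=3.
From the initial condition, c_1 = -4, c_2 = -5.
z(ln 3) = (-4)(3^2)(1) + (-5)(3^3)(-1) = 99.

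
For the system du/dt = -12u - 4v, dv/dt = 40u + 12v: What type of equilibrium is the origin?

A = [[-12,-4],[40,12]]; det(A-λI) = λ^2 + 16.
λ = 0 ± 4i: zero real part.

center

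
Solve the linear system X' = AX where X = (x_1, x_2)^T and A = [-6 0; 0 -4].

Coefficient matrix A = [[-6, 0], [0, -4]].
Characteristic polynomial det(A - λI) = λ^2 + 10λ + 24 = 0.
Eigenvalues λ = -4, -6.
For λ=-4: (A-λI) row 1 is [-2, 0], so an eigenvector is (0, 1).
For λ=-6: (A-λI) row 2 is [0, 2], so an eigenvector is (-1, 0).
General solution: C_1e^(-4t)(0,1) + C_2e^(-6t)(-1,0).

x_1(t) = -C_2e^(-6t), x_2(t) = C_1e^(-4t)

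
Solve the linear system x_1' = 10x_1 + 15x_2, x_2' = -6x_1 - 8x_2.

Coefficient matrix A = [[10, 15], [-6, -8]].
Characteristic polynomial det(A - λI) = λ^2 - 2λ + 10 = 0.
Eigenvalues λ = 1 ± 3i (complex conjugate pair).
For λ=1+3i: an eigenvector is (-2,1) - i(-1,1) = (-2 + i, 1 - i).
A real fundamental pair from Re and Im of e^((1+3i)t)v: X_1 = e^(t)(cos(3t)·(-2,1) + sin(3t)·(-1,1)), X_2 = e^(t)(sin(3t)·(-2,1) - cos(3t)·(-1,1)).
General solution: K_1X_1 + K_2X_2.

x_1(t) = -K_1e^(t)sin(3t) - 2K_1e^(t)cos(3t) - 2K_2e^(t)sin(3t) + K_2e^(t)cos(3t), x_2(t) = K_1e^(t)sin(3t) + K_1e^(t)cos(3t) + K_2e^(t)sin(3t) - K_2e^(t)cos(3t)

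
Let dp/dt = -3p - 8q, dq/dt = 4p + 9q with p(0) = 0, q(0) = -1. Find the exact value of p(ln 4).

2040

A = [[-3,-8],[4,9]]; eigenvalues λ = 1, 5.
Eigenvectors: (2,-1) for λ=1, (1,-1) for λ=5.
From the initial condition, c_1 = -1, c_2 = 2.
p(ln 4) = (-1)(4^1)(2) + (2)(4^5)(1) = 2040.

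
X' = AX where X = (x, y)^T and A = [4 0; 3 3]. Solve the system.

Coefficient matrix A = [[4, 0], [3, 3]].
Characteristic polynomial det(A - λI) = λ^2 - 7λ + 12 = 0.
Eigenvalues λ = 4, 3.
For λ=4: (A-λI) row 2 is [3, -1], so an eigenvector is (-1, -3).
For λ=3: (A-λI) row 1 is [1, 0], so an eigenvector is (0, 1).
General solution: c_1e^(4t)(-1,-3) + c_2e^(3t)(0,1).

x(t) = -c_1e^(4t), y(t) = -3c_1e^(4t) + c_2e^(3t)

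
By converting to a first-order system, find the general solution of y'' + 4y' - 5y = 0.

y(t) = K_1e^(t) + K_2e^(-5t)

Let x_1 = y, x_2 = y'. Then x_1' = x_2 and x_2' = 5x_1 - 4x_2.
A = [[0,1],[5,-4]]; det(A-λI) = λ^2 + 4λ - 5.
Eigenvalues λ = 1, -5 with eigenvectors (1,1), (1,-5).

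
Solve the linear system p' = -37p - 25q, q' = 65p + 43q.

Coefficient matrix A = [[-37, -25], [65, 43]].
Characteristic polynomial det(A - λI) = λ^2 - 6λ + 34 = 0.
Eigenvalues λ = 3 ± 5i (complex conjugate pair).
For λ=3+5i: an eigenvector is (-1,2) - i(-2,3) = (-1 + 2i, 2 - 3i).
A real fundamental pair from Re and Im of e^((3+5i)t)v: X_1 = e^(3t)(cos(5t)·(-1,2) + sin(5t)·(-2,3)), X_2 = e^(3t)(sin(5t)·(-1,2) - cos(5t)·(-2,3)).
General solution: K_1X_1 + K_2X_2.

p(t) = -2K_1e^(3t)sin(5t) - K_1e^(3t)cos(5t) - K_2e^(3t)sin(5t) + 2K_2e^(3t)cos(5t), q(t) = 3K_1e^(3t)sin(5t) + 2K_1e^(3t)cos(5t) + 2K_2e^(3t)sin(5t) - 3K_2e^(3t)cos(5t)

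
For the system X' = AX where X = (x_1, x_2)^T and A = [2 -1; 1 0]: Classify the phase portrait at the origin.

unstable improper node

A = [[2,-1],[1,0]]; det(A-λI) = λ^2 - 2λ + 1.
repeated λ = 1 with a single eigenvector.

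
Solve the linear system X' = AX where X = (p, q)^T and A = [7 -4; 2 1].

p(t) = 2K_1e^(5t) - K_2e^(3t), q(t) = K_1e^(5t) - K_2e^(3t)

Coefficient matrix A = [[7, -4], [2, 1]].
Characteristic polynomial det(A - λI) = λ^2 - 8λ + 15 = 0.
Eigenvalues λ = 5, 3.
For λ=5: (A-λI) row 1 is [2, -4], so an eigenvector is (2, 1).
For λ=3: (A-λI) row 1 is [4, -4], so an eigenvector is (-1, -1).
General solution: K_1e^(5t)(2,1) + K_2e^(3t)(-1,-1).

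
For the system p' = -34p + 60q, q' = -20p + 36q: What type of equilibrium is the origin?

A = [[-34,60],[-20,36]]; det(A-λI) = λ^2 - 2λ - 24.
λ = -4, 6: opposite signs.

saddle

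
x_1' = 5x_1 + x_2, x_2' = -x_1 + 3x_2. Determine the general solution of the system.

x_1(t) = c_1e^(4t) + c_2te^(4t) + 2c_2e^(4t), x_2(t) = -c_1e^(4t) - c_2te^(4t) - c_2e^(4t)

Coefficient matrix A = [[5, 1], [-1, 3]].
Characteristic polynomial det(A - λI) = λ^2 - 8λ + 16 = 0.
Single eigenvalue λ = 4 with algebraic multiplicity 2.
Eigenvector v = (1,-1); generalized eigenvector w with (A-λI)w=v is (2,-1).
General solution: e^(4t)[c_1·v + c_2·(t·v + w)].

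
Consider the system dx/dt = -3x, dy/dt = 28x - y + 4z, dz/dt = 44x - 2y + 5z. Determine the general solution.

Coefficient matrix A = [[-3, 0, 0], [28, -1, 4], [44, -2, 5]].
det(A - λI) = 0 gives eigenvalues λ = -3, 3, 1.
For λ=-3: eigenvector (1,-2,-6).
For λ=3: eigenvector (0,-1,-1).
For λ=1: eigenvector (0,2,1).
General solution: C_1e^(-3t)(1,-2,-6) + C_2e^(3t)(0,-1,-1) + C_3e^(t)(0,2,1).

x(t) = C_1e^(-3t), y(t) = -2C_1e^(-3t) - C_2e^(3t) + 2C_3e^(t), z(t) = -6C_1e^(-3t) - C_2e^(3t) + C_3e^(t)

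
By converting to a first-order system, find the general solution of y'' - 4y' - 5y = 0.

y(t) = K_1e^(5t) + K_2e^(-t)

Let x_1 = y, x_2 = y'. Then x_1' = x_2 and x_2' = 5x_1 + 4x_2.
A = [[0,1],[5,4]]; det(A-λI) = λ^2 - 4λ - 5.
Eigenvalues λ = 5, -1 with eigenvectors (1,5), (1,-1).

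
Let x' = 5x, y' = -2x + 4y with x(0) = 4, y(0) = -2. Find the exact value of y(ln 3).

-1458

A = [[5,0],[-2,4]]; eigenvalues λ = 5, 4.
Eigenvectors: (-1,2) for λ=5, (0,-1) for λ=4.
From the initial condition, c_1 = -4, c_2 = -6.
y(ln 3) = (-4)(3^5)(2) + (-6)(3^4)(-1) = -1458.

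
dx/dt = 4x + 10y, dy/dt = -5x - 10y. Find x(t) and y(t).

Coefficient matrix A = [[4, 10], [-5, -10]].
Characteristic polynomial det(A - λI) = λ^2 + 6λ + 10 = 0.
Eigenvalues λ = -3 ± i (complex conjugate pair).
For λ=-3+i: an eigenvector is (-1,1) - i(3,-2) = (-1 - 3i, 1 + 2i).
A real fundamental pair from Re and Im of e^((-3+i)t)v: X_1 = e^(-3t)(cos(t)·(-1,1) + sin(t)·(3,-2)), X_2 = e^(-3t)(sin(t)·(-1,1) - cos(t)·(3,-2)).
General solution: K_1X_1 + K_2X_2.

x(t) = 3K_1e^(-3t)sin(t) - K_1e^(-3t)cos(t) - K_2e^(-3t)sin(t) - 3K_2e^(-3t)cos(t), y(t) = -2K_1e^(-3t)sin(t) + K_1e^(-3t)cos(t) + K_2e^(-3t)sin(t) + 2K_2e^(-3t)cos(t)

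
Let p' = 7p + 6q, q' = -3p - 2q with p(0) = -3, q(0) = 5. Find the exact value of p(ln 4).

A = [[7,6],[-3,-2]]; eigenvalues λ = 1, 4.
Eigenvectors: (1,-1) for λ=1, (2,-1) for λ=4.
From the initial condition, c_1 = -7, c_2 = 2.
p(ln 4) = (-7)(4^1)(1) + (2)(4^4)(2) = 996.

996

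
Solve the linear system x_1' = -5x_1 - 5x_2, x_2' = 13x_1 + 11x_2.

Coefficient matrix A = [[-5, -5], [13, 11]].
Characteristic polynomial det(A - λI) = λ^2 - 6λ + 10 = 0.
Eigenvalues λ = 3 ± i (complex conjugate pair).
For λ=3+i: an eigenvector is (-1,2) - i(-2,3) = (-1 + 2i, 2 - 3i).
A real fundamental pair from Re and Im of e^((3+i)t)v: X_1 = e^(3t)(cos(t)·(-1,2) + sin(t)·(-2,3)), X_2 = e^(3t)(sin(t)·(-1,2) - cos(t)·(-2,3)).
General solution: c_1X_1 + c_2X_2.

x_1(t) = -2c_1e^(3t)sin(t) - c_1e^(3t)cos(t) - c_2e^(3t)sin(t) + 2c_2e^(3t)cos(t), x_2(t) = 3c_1e^(3t)sin(t) + 2c_1e^(3t)cos(t) + 2c_2e^(3t)sin(t) - 3c_2e^(3t)cos(t)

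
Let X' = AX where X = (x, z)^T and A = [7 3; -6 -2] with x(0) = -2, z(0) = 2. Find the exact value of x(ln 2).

A = [[7,3],[-6,-2]]; eigenvalues λ = 1, 4.
Eigenvectors: (1,-2) for λ=1, (1,-1) for λ=4.
From the initial condition, c_1 = 0, c_2 = -2.
x(ln 2) = (0)(2^1)(1) + (-2)(2^4)(1) = -32.

-32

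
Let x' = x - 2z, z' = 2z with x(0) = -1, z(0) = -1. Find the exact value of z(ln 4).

-16

A = [[1,-2],[0,2]]; eigenvalues λ = 1, 2.
Eigenvectors: (-1,0) for λ=1, (-2,1) for λ=2.
From the initial condition, c_1 = 3, c_2 = -1.
z(ln 4) = (3)(4^1)(0) + (-1)(4^2)(1) = -16.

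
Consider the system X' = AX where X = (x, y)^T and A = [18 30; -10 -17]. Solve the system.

x(t) = 2C_1e^(3t) + 3C_2e^(-2t), y(t) = -C_1e^(3t) - 2C_2e^(-2t)

Coefficient matrix A = [[18, 30], [-10, -17]].
Characteristic polynomial det(A - λI) = λ^2 - λ - 6 = 0.
Eigenvalues λ = 3, -2.
For λ=3: (A-λI) row 1 is [15, 30], so an eigenvector is (2, -1).
For λ=-2: (A-λI) row 1 is [20, 30], so an eigenvector is (3, -2).
General solution: C_1e^(3t)(2,-1) + C_2e^(-2t)(3,-2).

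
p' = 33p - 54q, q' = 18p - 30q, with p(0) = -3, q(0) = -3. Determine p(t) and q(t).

Coefficient matrix A = [[33, -54], [18, -30]].
Characteristic polynomial det(A - λI) = λ^2 - 3λ - 18 = 0.
Eigenvalues λ = 6, -3.
For λ=6: (A-λI) row 1 is [27, -54], so an eigenvector is (2, 1).
For λ=-3: (A-λI) row 1 is [36, -54], so an eigenvector is (3, 2).
General solution: c_1e^(6t)(2,1) + c_2e^(-3t)(3,2).
Applying p(0)=-3, q(0)=-3 gives c_1=3, c_2=-3.

p(t) = 6e^(6t) - 9e^(-3t), q(t) = 3e^(6t) - 6e^(-3t)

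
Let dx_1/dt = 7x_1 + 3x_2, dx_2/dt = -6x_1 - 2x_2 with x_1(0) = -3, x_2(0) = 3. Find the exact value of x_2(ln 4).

768

A = [[7,3],[-6,-2]]; eigenvalues λ = 1, 4.
Eigenvectors: (1,-2) for λ=1, (-1,1) for λ=4.
From the initial condition, c_1 = 0, c_2 = 3.
x_2(ln 4) = (0)(4^1)(-2) + (3)(4^4)(1) = 768.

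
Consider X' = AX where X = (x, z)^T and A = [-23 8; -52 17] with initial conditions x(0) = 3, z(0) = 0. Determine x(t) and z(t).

x(t) = -15e^(-3t)sin(4t) + 3e^(-3t)cos(4t), z(t) = -39e^(-3t)sin(4t)

Coefficient matrix A = [[-23, 8], [-52, 17]].
Characteristic polynomial det(A - λI) = λ^2 + 6λ + 25 = 0.
Eigenvalues λ = -3 ± 4i (complex conjugate pair).
For λ=-3+4i: an eigenvector is (1,3) - i(1,2) = (1 - i, 3 - 2i).
A real fundamental pair from Re and Im of e^((-3+4i)t)v: X_1 = e^(-3t)(cos(4t)·(1,3) + sin(4t)·(1,2)), X_2 = e^(-3t)(sin(4t)·(1,3) - cos(4t)·(1,2)).
General solution: c_1X_1 + c_2X_2.
Applying x(0)=3, z(0)=0 gives c_1=-6, c_2=-9.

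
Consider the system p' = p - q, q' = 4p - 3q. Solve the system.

p(t) = -c_1e^(-t) - c_2te^(-t) + c_2e^(-t), q(t) = -2c_1e^(-t) - 2c_2te^(-t) + 3c_2e^(-t)

Coefficient matrix A = [[1, -1], [4, -3]].
Characteristic polynomial det(A - λI) = λ^2 + 2λ + 1 = 0.
Single eigenvalue λ = -1 with algebraic multiplicity 2.
Eigenvector v = (-1,-2); generalized eigenvector w with (A-λI)w=v is (1,3).
General solution: e^(-t)[c_1·v + c_2·(t·v + w)].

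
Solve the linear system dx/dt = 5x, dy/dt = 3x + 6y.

x(t) = -K_2e^(5t), y(t) = -K_1e^(6t) + 3K_2e^(5t)

Coefficient matrix A = [[5, 0], [3, 6]].
Characteristic polynomial det(A - λI) = λ^2 - 11λ + 30 = 0.
Eigenvalues λ = 6, 5.
For λ=6: (A-λI) row 1 is [-1, 0], so an eigenvector is (0, -1).
For λ=5: (A-λI) row 2 is [3, 1], so an eigenvector is (-1, 3).
General solution: K_1e^(6t)(0,-1) + K_2e^(5t)(-1,3).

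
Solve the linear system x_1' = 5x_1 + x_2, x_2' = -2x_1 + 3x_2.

x_1(t) = -K_1e^(4t)sin(t) + K_2e^(4t)cos(t), x_2(t) = K_1e^(4t)sin(t) - K_1e^(4t)cos(t) - K_2e^(4t)sin(t) - K_2e^(4t)cos(t)

Coefficient matrix A = [[5, 1], [-2, 3]].
Characteristic polynomial det(A - λI) = λ^2 - 8λ + 17 = 0.
Eigenvalues λ = 4 ± i (complex conjugate pair).
For λ=4+i: an eigenvector is (0,-1) - i(-1,1) = (0 + i, -1 - i).
A real fundamental pair from Re and Im of e^((4+i)t)v: X_1 = e^(4t)(cos(t)·(0,-1) + sin(t)·(-1,1)), X_2 = e^(4t)(sin(t)·(0,-1) - cos(t)·(-1,1)).
General solution: K_1X_1 + K_2X_2.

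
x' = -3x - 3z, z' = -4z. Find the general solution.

x(t) = K_1e^(-3t) - 3K_2e^(-4t), z(t) = -K_2e^(-4t)

Coefficient matrix A = [[-3, -3], [0, -4]].
Characteristic polynomial det(A - λI) = λ^2 + 7λ + 12 = 0.
Eigenvalues λ = -3, -4.
For λ=-3: (A-λI) row 1 is [0, -3], so an eigenvector is (1, 0).
For λ=-4: (A-λI) row 1 is [1, -3], so an eigenvector is (-3, -1).
General solution: K_1e^(-3t)(1,0) + K_2e^(-4t)(-3,-1).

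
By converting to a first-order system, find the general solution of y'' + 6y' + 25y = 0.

Let x_1 = y, x_2 = y'. Then x_1' = x_2 and x_2' = -25x_1 - 6x_2.
A = [[0,1],[-25,-6]]; det(A-λI) = λ^2 + 6λ + 25.
Eigenvalues λ = -3 ± 4i.

y(t) = c_1e^(-3t)cos(4t) + c_2e^(-3t)sin(4t)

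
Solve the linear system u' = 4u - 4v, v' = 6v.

Coefficient matrix A = [[4, -4], [0, 6]].
Characteristic polynomial det(A - λI) = λ^2 - 10λ + 24 = 0.
Eigenvalues λ = 4, 6.
For λ=4: (A-λI) row 1 is [0, -4], so an eigenvector is (1, 0).
For λ=6: (A-λI) row 1 is [-2, -4], so an eigenvector is (-2, 1).
General solution: C_1e^(4t)(1,0) + C_2e^(6t)(-2,1).

u(t) = C_1e^(4t) - 2C_2e^(6t), v(t) = C_2e^(6t)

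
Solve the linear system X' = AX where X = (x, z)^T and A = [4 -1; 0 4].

Coefficient matrix A = [[4, -1], [0, 4]].
Characteristic polynomial det(A - λI) = λ^2 - 8λ + 16 = 0.
Single eigenvalue λ = 4 with algebraic multiplicity 2.
Eigenvector v = (1,0); generalized eigenvector w with (A-λI)w=v is (-1,-1).
General solution: e^(4t)[K_1·v + K_2·(t·v + w)].

x(t) = K_1e^(4t) + K_2te^(4t) - K_2e^(4t), z(t) = -K_2e^(4t)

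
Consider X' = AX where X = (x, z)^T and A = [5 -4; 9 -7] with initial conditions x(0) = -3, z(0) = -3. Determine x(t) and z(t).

x(t) = -6te^(-t) - 3e^(-t), z(t) = -9te^(-t) - 3e^(-t)

Coefficient matrix A = [[5, -4], [9, -7]].
Characteristic polynomial det(A - λI) = λ^2 + 2λ + 1 = 0.
Single eigenvalue λ = -1 with algebraic multiplicity 2.
Eigenvector v = (2,3); generalized eigenvector w with (A-λI)w=v is (-1,-2).
General solution: e^(-t)[C_1·v + C_2·(t·v + w)].
Applying x(0)=-3, z(0)=-3 gives C_1=-3, C_2=-3.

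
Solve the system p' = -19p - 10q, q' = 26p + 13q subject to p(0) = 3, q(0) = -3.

p(t) = -9e^(-3t)sin(2t) + 3e^(-3t)cos(2t), q(t) = 15e^(-3t)sin(2t) - 3e^(-3t)cos(2t)

Coefficient matrix A = [[-19, -10], [26, 13]].
Characteristic polynomial det(A - λI) = λ^2 + 6λ + 13 = 0.
Eigenvalues λ = -3 ± 2i (complex conjugate pair).
For λ=-3+2i: an eigenvector is (1,-2) - i(2,-3) = (1 - 2i, -2 + 3i).
A real fundamental pair from Re and Im of e^((-3+2i)t)v: X_1 = e^(-3t)(cos(2t)·(1,-2) + sin(2t)·(2,-3)), X_2 = e^(-3t)(sin(2t)·(1,-2) - cos(2t)·(2,-3)).
General solution: c_1X_1 + c_2X_2.
Applying p(0)=3, q(0)=-3 gives c_1=-3, c_2=-3.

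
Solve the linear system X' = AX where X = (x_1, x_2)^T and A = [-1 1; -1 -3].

x_1(t) = C_1e^(-2t) + C_2te^(-2t) + C_2e^(-2t), x_2(t) = -C_1e^(-2t) - C_2te^(-2t)

Coefficient matrix A = [[-1, 1], [-1, -3]].
Characteristic polynomial det(A - λI) = λ^2 + 4λ + 4 = 0.
Single eigenvalue λ = -2 with algebraic multiplicity 2.
Eigenvector v = (1,-1); generalized eigenvector w with (A-λI)w=v is (1,0).
General solution: e^(-2t)[C_1·v + C_2·(t·v + w)].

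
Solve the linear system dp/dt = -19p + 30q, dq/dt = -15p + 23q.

p(t) = 3K_1e^(2t)sin(3t) + K_1e^(2t)cos(3t) + K_2e^(2t)sin(3t) - 3K_2e^(2t)cos(3t), q(t) = 2K_1e^(2t)sin(3t) + K_1e^(2t)cos(3t) + K_2e^(2t)sin(3t) - 2K_2e^(2t)cos(3t)

Coefficient matrix A = [[-19, 30], [-15, 23]].
Characteristic polynomial det(A - λI) = λ^2 - 4λ + 13 = 0.
Eigenvalues λ = 2 ± 3i (complex conjugate pair).
For λ=2+3i: an eigenvector is (1,1) - i(3,2) = (1 - 3i, 1 - 2i).
A real fundamental pair from Re and Im of e^((2+3i)t)v: X_1 = e^(2t)(cos(3t)·(1,1) + sin(3t)·(3,2)), X_2 = e^(2t)(sin(3t)·(1,1) - cos(3t)·(3,2)).
General solution: K_1X_1 + K_2X_2.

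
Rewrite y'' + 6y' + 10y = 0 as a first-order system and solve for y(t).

Let x_1 = y, x_2 = y'. Then x_1' = x_2 and x_2' = -10x_1 - 6x_2.
A = [[0,1],[-10,-6]]; det(A-λI) = λ^2 + 6λ + 10.
Eigenvalues λ = -3 ± i.

y(t) = K_1e^(-3t)cos(t) + K_2e^(-3t)sin(t)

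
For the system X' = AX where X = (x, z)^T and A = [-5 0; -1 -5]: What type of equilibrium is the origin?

A = [[-5,0],[-1,-5]]; det(A-λI) = λ^2 + 10λ + 25.
repeated λ = -5 with a single eigenvector.

stable improper node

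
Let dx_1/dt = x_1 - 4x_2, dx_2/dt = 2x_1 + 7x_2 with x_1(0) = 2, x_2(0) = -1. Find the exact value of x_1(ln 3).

54

A = [[1,-4],[2,7]]; eigenvalues λ = 3, 5.
Eigenvectors: (-2,1) for λ=3, (1,-1) for λ=5.
From the initial condition, c_1 = -1, c_2 = 0.
x_1(ln 3) = (-1)(3^3)(-2) + (0)(3^5)(1) = 54.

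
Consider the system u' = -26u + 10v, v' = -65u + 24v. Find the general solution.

u(t) = -K_1e^(-t)sin(5t) + K_1e^(-t)cos(5t) + K_2e^(-t)sin(5t) + K_2e^(-t)cos(5t), v(t) = -3K_1e^(-t)sin(5t) + 2K_1e^(-t)cos(5t) + 2K_2e^(-t)sin(5t) + 3K_2e^(-t)cos(5t)

Coefficient matrix A = [[-26, 10], [-65, 24]].
Characteristic polynomial det(A - λI) = λ^2 + 2λ + 26 = 0.
Eigenvalues λ = -1 ± 5i (complex conjugate pair).
For λ=-1+5i: an eigenvector is (1,2) - i(-1,-3) = (1 + i, 2 + 3i).
A real fundamental pair from Re and Im of e^((-1+5i)t)v: X_1 = e^(-t)(cos(5t)·(1,2) + sin(5t)·(-1,-3)), X_2 = e^(-t)(sin(5t)·(1,2) - cos(5t)·(-1,-3)).
General solution: K_1X_1 + K_2X_2.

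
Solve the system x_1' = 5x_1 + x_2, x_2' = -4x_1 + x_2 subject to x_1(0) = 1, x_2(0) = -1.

Coefficient matrix A = [[5, 1], [-4, 1]].
Characteristic polynomial det(A - λI) = λ^2 - 6λ + 9 = 0.
Single eigenvalue λ = 3 with algebraic multiplicity 2.
Eigenvector v = (-1,2); generalized eigenvector w with (A-λI)w=v is (-1,1).
General solution: e^(3t)[c_1·v + c_2·(t·v + w)].
Applying x_1(0)=1, x_2(0)=-1 gives c_1=0, c_2=-1.

x_1(t) = te^(3t) + e^(3t), x_2(t) = -2te^(3t) - e^(3t)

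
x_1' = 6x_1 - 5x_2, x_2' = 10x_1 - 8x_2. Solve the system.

Coefficient matrix A = [[6, -5], [10, -8]].
Characteristic polynomial det(A - λI) = λ^2 + 2λ + 2 = 0.
Eigenvalues λ = -1 ± i (complex conjugate pair).
For λ=-1+i: an eigenvector is (-2,-3) - i(1,1) = (-2 - i, -3 - i).
A real fundamental pair from Re and Im of e^((-1+i)t)v: X_1 = e^(-t)(cos(t)·(-2,-3) + sin(t)·(1,1)), X_2 = e^(-t)(sin(t)·(-2,-3) - cos(t)·(1,1)).
General solution: C_1X_1 + C_2X_2.

x_1(t) = C_1e^(-t)sin(t) - 2C_1e^(-t)cos(t) - 2C_2e^(-t)sin(t) - C_2e^(-t)cos(t), x_2(t) = C_1e^(-t)sin(t) - 3C_1e^(-t)cos(t) - 3C_2e^(-t)sin(t) - C_2e^(-t)cos(t)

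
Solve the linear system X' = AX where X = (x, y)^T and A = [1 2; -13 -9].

x(t) = C_1e^(-4t)sin(t) + C_1e^(-4t)cos(t) + C_2e^(-4t)sin(t) - C_2e^(-4t)cos(t), y(t) = -3C_1e^(-4t)sin(t) - 2C_1e^(-4t)cos(t) - 2C_2e^(-4t)sin(t) + 3C_2e^(-4t)cos(t)

Coefficient matrix A = [[1, 2], [-13, -9]].
Characteristic polynomial det(A - λI) = λ^2 + 8λ + 17 = 0.
Eigenvalues λ = -4 ± i (complex conjugate pair).
For λ=-4+i: an eigenvector is (1,-2) - i(1,-3) = (1 - i, -2 + 3i).
A real fundamental pair from Re and Im of e^((-4+i)t)v: X_1 = e^(-4t)(cos(t)·(1,-2) + sin(t)·(1,-3)), X_2 = e^(-4t)(sin(t)·(1,-2) - cos(t)·(1,-3)).
General solution: C_1X_1 + C_2X_2.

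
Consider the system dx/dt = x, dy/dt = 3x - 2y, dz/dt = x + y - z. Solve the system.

Coefficient matrix A = [[1, 0, 0], [3, -2, 0], [1, 1, -1]].
det(A - λI) = 0 gives eigenvalues λ = 1, -2, -1.
For λ=1: eigenvector (1,1,1).
For λ=-2: eigenvector (0,1,-1).
For λ=-1: eigenvector (0,0,1).
General solution: K_1e^(t)(1,1,1) + K_2e^(-2t)(0,1,-1) + K_3e^(-t)(0,0,1).

x(t) = K_1e^(t), y(t) = K_1e^(t) + K_2e^(-2t), z(t) = K_1e^(t) - K_2e^(-2t) + K_3e^(-t)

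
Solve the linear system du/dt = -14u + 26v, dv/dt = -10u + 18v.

Coefficient matrix A = [[-14, 26], [-10, 18]].
Characteristic polynomial det(A - λI) = λ^2 - 4λ + 8 = 0.
Eigenvalues λ = 2 ± 2i (complex conjugate pair).
For λ=2+2i: an eigenvector is (2,1) - i(-3,-2) = (2 + 3i, 1 + 2i).
A real fundamental pair from Re and Im of e^((2+2i)t)v: X_1 = e^(2t)(cos(2t)·(2,1) + sin(2t)·(-3,-2)), X_2 = e^(2t)(sin(2t)·(2,1) - cos(2t)·(-3,-2)).
General solution: K_1X_1 + K_2X_2.

u(t) = -3K_1e^(2t)sin(2t) + 2K_1e^(2t)cos(2t) + 2K_2e^(2t)sin(2t) + 3K_2e^(2t)cos(2t), v(t) = -2K_1e^(2t)sin(2t) + K_1e^(2t)cos(2t) + K_2e^(2t)sin(2t) + 2K_2e^(2t)cos(2t)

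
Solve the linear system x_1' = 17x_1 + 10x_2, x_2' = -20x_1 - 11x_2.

x_1(t) = -2K_1e^(3t)sin(2t) - K_1e^(3t)cos(2t) - K_2e^(3t)sin(2t) + 2K_2e^(3t)cos(2t), x_2(t) = 3K_1e^(3t)sin(2t) + K_1e^(3t)cos(2t) + K_2e^(3t)sin(2t) - 3K_2e^(3t)cos(2t)

Coefficient matrix A = [[17, 10], [-20, -11]].
Characteristic polynomial det(A - λI) = λ^2 - 6λ + 13 = 0.
Eigenvalues λ = 3 ± 2i (complex conjugate pair).
For λ=3+2i: an eigenvector is (-1,1) - i(-2,3) = (-1 + 2i, 1 - 3i).
A real fundamental pair from Re and Im of e^((3+2i)t)v: X_1 = e^(3t)(cos(2t)·(-1,1) + sin(2t)·(-2,3)), X_2 = e^(3t)(sin(2t)·(-1,1) - cos(2t)·(-2,3)).
General solution: K_1X_1 + K_2X_2.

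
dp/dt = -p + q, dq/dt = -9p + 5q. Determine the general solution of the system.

Coefficient matrix A = [[-1, 1], [-9, 5]].
Characteristic polynomial det(A - λI) = λ^2 - 4λ + 4 = 0.
Single eigenvalue λ = 2 with algebraic multiplicity 2.
Eigenvector v = (1,3); generalized eigenvector w with (A-λI)w=v is (-1,-2).
General solution: e^(2t)[K_1·v + K_2·(t·v + w)].

p(t) = K_1e^(2t) + K_2te^(2t) - K_2e^(2t), q(t) = 3K_1e^(2t) + 3K_2te^(2t) - 2K_2e^(2t)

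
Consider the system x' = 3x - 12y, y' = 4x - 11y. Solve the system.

Coefficient matrix A = [[3, -12], [4, -11]].
Characteristic polynomial det(A - λI) = λ^2 + 8λ + 15 = 0.
Eigenvalues λ = -5, -3.
For λ=-5: (A-λI) row 1 is [8, -12], so an eigenvector is (3, 2).
For λ=-3: (A-λI) row 1 is [6, -12], so an eigenvector is (2, 1).
General solution: c_1e^(-5t)(3,2) + c_2e^(-3t)(2,1).

x(t) = 3c_1e^(-5t) + 2c_2e^(-3t), y(t) = 2c_1e^(-5t) + c_2e^(-3t)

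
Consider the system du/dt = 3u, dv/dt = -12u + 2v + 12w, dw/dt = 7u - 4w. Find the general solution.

u(t) = K_3e^(3t), v(t) = -2K_1e^(-4t) + K_2e^(2t), w(t) = K_1e^(-4t) + K_3e^(3t)

Coefficient matrix A = [[3, 0, 0], [-12, 2, 12], [7, 0, -4]].
det(A - λI) = 0 gives eigenvalues λ = -4, 2, 3.
For λ=-4: eigenvector (0,-2,1).
For λ=2: eigenvector (0,1,0).
For λ=3: eigenvector (1,0,1).
General solution: K_1e^(-4t)(0,-2,1) + K_2e^(2t)(0,1,0) + K_3e^(3t)(1,0,1).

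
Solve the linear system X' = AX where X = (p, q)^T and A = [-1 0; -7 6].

p(t) = c_2e^(-t), q(t) = -c_1e^(6t) + c_2e^(-t)

Coefficient matrix A = [[-1, 0], [-7, 6]].
Characteristic polynomial det(A - λI) = λ^2 - 5λ - 6 = 0.
Eigenvalues λ = 6, -1.
For λ=6: (A-λI) row 1 is [-7, 0], so an eigenvector is (0, -1).
For λ=-1: (A-λI) row 2 is [-7, 7], so an eigenvector is (1, 1).
General solution: c_1e^(6t)(0,-1) + c_2e^(-t)(1,1).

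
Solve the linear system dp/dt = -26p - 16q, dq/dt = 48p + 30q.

Coefficient matrix A = [[-26, -16], [48, 30]].
Characteristic polynomial det(A - λI) = λ^2 - 4λ - 12 = 0.
Eigenvalues λ = -2, 6.
For λ=-2: (A-λI) row 1 is [-24, -16], so an eigenvector is (2, -3).
For λ=6: (A-λI) row 1 is [-32, -16], so an eigenvector is (1, -2).
General solution: c_1e^(-2t)(2,-3) + c_2e^(6t)(1,-2).

p(t) = 2c_1e^(-2t) + c_2e^(6t), q(t) = -3c_1e^(-2t) - 2c_2e^(6t)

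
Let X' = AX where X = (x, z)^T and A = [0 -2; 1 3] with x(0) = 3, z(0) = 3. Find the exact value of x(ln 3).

A = [[0,-2],[1,3]]; eigenvalues λ = 2, 1.
Eigenvectors: (1,-1) for λ=2, (-2,1) for λ=1.
From the initial condition, c_1 = -9, c_2 = -6.
x(ln 3) = (-9)(3^2)(1) + (-6)(3^1)(-2) = -45.

-45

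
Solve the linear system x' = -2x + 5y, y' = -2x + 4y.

Coefficient matrix A = [[-2, 5], [-2, 4]].
Characteristic polynomial det(A - λI) = λ^2 - 2λ + 2 = 0.
Eigenvalues λ = 1 ± i (complex conjugate pair).
For λ=1+i: an eigenvector is (-2,-1) - i(1,1) = (-2 - i, -1 - i).
A real fundamental pair from Re and Im of e^((1+i)t)v: X_1 = e^(t)(cos(t)·(-2,-1) + sin(t)·(1,1)), X_2 = e^(t)(sin(t)·(-2,-1) - cos(t)·(1,1)).
General solution: C_1X_1 + C_2X_2.

x(t) = C_1e^(t)sin(t) - 2C_1e^(t)cos(t) - 2C_2e^(t)sin(t) - C_2e^(t)cos(t), y(t) = C_1e^(t)sin(t) - C_1e^(t)cos(t) - C_2e^(t)sin(t) - C_2e^(t)cos(t)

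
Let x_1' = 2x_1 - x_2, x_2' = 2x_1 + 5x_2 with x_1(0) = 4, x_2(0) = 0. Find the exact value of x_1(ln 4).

-512

A = [[2,-1],[2,5]]; eigenvalues λ = 4, 3.
Eigenvectors: (-1,2) for λ=4, (-1,1) for λ=3.
From the initial condition, c_1 = 4, c_2 = -8.
x_1(ln 4) = (4)(4^4)(-1) + (-8)(4^3)(-1) = -512.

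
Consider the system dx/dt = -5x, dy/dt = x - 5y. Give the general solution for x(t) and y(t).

Coefficient matrix A = [[-5, 0], [1, -5]].
Characteristic polynomial det(A - λI) = λ^2 + 10λ + 25 = 0.
Single eigenvalue λ = -5 with algebraic multiplicity 2.
Eigenvector v = (0,1); generalized eigenvector w with (A-λI)w=v is (1,3).
General solution: e^(-5t)[K_1·v + K_2·(t·v + w)].

x(t) = K_2e^(-5t), y(t) = K_1e^(-5t) + K_2te^(-5t) + 3K_2e^(-5t)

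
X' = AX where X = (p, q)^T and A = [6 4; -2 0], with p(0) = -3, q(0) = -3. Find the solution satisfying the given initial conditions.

p(t) = -12e^(4t) + 9e^(2t), q(t) = 6e^(4t) - 9e^(2t)

Coefficient matrix A = [[6, 4], [-2, 0]].
Characteristic polynomial det(A - λI) = λ^2 - 6λ + 8 = 0.
Eigenvalues λ = 2, 4.
For λ=2: (A-λI) row 1 is [4, 4], so an eigenvector is (1, -1).
For λ=4: (A-λI) row 1 is [2, 4], so an eigenvector is (-2, 1).
General solution: K_1e^(2t)(1,-1) + K_2e^(4t)(-2,1).
Applying p(0)=-3, q(0)=-3 gives K_1=9, K_2=6.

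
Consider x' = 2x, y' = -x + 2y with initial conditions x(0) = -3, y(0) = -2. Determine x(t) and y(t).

Coefficient matrix A = [[2, 0], [-1, 2]].
Characteristic polynomial det(A - λI) = λ^2 - 4λ + 4 = 0.
Single eigenvalue λ = 2 with algebraic multiplicity 2.
Eigenvector v = (0,-1); generalized eigenvector w with (A-λI)w=v is (1,3).
General solution: e^(2t)[C_1·v + C_2·(t·v + w)].
Applying x(0)=-3, y(0)=-2 gives C_1=-7, C_2=-3.

x(t) = -3e^(2t), y(t) = 3te^(2t) - 2e^(2t)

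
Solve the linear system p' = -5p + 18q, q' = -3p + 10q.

p(t) = -3K_1e^(t) - 2K_2e^(4t), q(t) = -K_1e^(t) - K_2e^(4t)

Coefficient matrix A = [[-5, 18], [-3, 10]].
Characteristic polynomial det(A - λI) = λ^2 - 5λ + 4 = 0.
Eigenvalues λ = 1, 4.
For λ=1: (A-λI) row 1 is [-6, 18], so an eigenvector is (-3, -1).
For λ=4: (A-λI) row 1 is [-9, 18], so an eigenvector is (-2, -1).
General solution: K_1e^(t)(-3,-1) + K_2e^(4t)(-2,-1).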